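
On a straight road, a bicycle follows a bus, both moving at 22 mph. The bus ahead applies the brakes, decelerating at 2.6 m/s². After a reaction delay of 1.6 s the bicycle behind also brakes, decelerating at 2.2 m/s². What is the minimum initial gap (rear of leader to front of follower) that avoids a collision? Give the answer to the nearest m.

Minimum gap ≈ 19 m

22 mph × 0.44704 = 9.8349 m/s.
Leader travels v²/(2a_L) = 96.725 / 5.200 = 18.601 m before stopping.
Follower covers v·t_r = 9.8349 × 1.6 = 15.736 m while reacting, then v²/(2a_F) = 96.725 / 4.400 = 21.983 m while braking, for a total of 15.736 + 21.983 = 37.719 m.
Since a_F ≤ a_L and the follower starts braking later, the follower is never slower than the leader, so the closest approach is when both have stopped.
Minimum gap = 37.719 − 18.601 = 19.118 m.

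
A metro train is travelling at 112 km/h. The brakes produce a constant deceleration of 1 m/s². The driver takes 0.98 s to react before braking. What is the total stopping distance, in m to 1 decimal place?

112 km/h ÷ 3.6 = 31.1111 m/s.
Reaction distance = v·t_r = 31.1111 × 0.98 = 30.489 m.
Braking distance = v²/(2a) = 31.1111² / (2 × 1.000) = 967.901 / 2.000 = 483.950 m.
Total = 30.489 + 483.950 = 514.439 m.

Total stopping distance ≈ 514.4 m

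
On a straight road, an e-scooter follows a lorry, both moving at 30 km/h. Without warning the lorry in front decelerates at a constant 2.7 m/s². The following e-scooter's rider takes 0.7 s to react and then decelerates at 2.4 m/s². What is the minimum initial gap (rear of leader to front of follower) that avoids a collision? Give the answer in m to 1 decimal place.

30 km/h ÷ 3.6 = 8.3333 m/s.
Leader travels v²/(2a_L) = 69.444 / 5.400 = 12.860 m before stopping.
Follower covers v·t_r = 8.3333 × 0.7 = 5.833 m while reacting, then v²/(2a_F) = 69.444 / 4.800 = 14.468 m while braking, for a total of 5.833 + 14.468 = 20.301 m.
Since a_F ≤ a_L and the follower starts braking later, the follower is never slower than the leader, so the closest approach is when both have stopped.
Minimum gap = 20.301 − 12.860 = 7.441 m.

Minimum gap ≈ 7.4 m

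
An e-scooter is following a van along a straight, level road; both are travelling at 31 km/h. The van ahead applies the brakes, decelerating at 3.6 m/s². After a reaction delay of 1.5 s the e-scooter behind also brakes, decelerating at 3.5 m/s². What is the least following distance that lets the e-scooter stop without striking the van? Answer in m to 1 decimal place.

Minimum gap ≈ 13.2 m

31 km/h ÷ 3.6 = 8.6111 m/s.
Leader travels v²/(2a_L) = 74.151 / 7.200 = 10.299 m before stopping.
Follower covers v·t_r = 8.6111 × 1.5 = 12.917 m while reacting, then v²/(2a_F) = 74.151 / 7.000 = 10.593 m while braking, for a total of 12.917 + 10.593 = 23.510 m.
Since a_F ≤ a_L and the follower starts braking later, the follower is never slower than the leader, so the closest approach is when both have stopped.
Minimum gap = 23.510 − 10.299 = 13.211 m.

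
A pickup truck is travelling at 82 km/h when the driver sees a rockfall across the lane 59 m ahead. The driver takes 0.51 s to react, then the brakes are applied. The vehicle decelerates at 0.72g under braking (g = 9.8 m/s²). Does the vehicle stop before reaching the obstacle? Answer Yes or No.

82 km/h ÷ 3.6 = 22.7778 m/s.
a = 0.72 × 9.8 = 7.056 m/s².
Reaction distance = 22.7778 × 0.51 = 11.617 m.
Braking distance = v²/(2a) = 518.828 / 14.112 = 36.765 m.
Total stopping distance = 11.617 + 36.765 = 48.382 m, vs 59 m available — it stops with 59 − 48.382 = 10.618 m to spare.

Yes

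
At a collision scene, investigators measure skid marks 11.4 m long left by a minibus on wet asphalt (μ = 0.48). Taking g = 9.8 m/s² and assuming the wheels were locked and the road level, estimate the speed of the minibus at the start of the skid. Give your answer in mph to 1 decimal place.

Initial speed ≈ 23.2 mph

Deceleration a = μg = 0.48 × 9.8 = 4.704 m/s².
v = √(2a·d) = √(2 × 4.704 × 11.4) = √107.251 = 10.3562 m/s.
= 10.3562 ÷ 0.44704 = 23.166 mph.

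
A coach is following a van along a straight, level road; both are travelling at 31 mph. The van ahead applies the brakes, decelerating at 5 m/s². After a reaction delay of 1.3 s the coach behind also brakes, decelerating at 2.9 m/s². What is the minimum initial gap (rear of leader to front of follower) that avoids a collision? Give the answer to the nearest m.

Minimum gap ≈ 32 m

31 mph × 0.44704 = 13.8582 m/s.
Leader travels v²/(2a_L) = 192.050 / 10.000 = 19.205 m before stopping.
Follower covers v·t_r = 13.8582 × 1.3 = 18.016 m while reacting, then v²/(2a_F) = 192.050 / 5.800 = 33.112 m while braking, for a total of 18.016 + 33.112 = 51.128 m.
Since a_F ≤ a_L and the follower starts braking later, the follower is never slower than the leader, so the closest approach is when both have stopped.
Minimum gap = 51.128 − 19.205 = 31.923 m.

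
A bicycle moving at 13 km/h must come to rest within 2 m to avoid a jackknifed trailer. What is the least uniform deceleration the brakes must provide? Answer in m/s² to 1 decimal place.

Required deceleration ≈ 3.3 m/s²

13 km/h ÷ 3.6 = 3.6111 m/s.
v² = 2a·d ⇒ a = v²/(2d) = 3.6111² / (2 × 2.000) = 13.040 / 4.000 = 3.2600 m/s².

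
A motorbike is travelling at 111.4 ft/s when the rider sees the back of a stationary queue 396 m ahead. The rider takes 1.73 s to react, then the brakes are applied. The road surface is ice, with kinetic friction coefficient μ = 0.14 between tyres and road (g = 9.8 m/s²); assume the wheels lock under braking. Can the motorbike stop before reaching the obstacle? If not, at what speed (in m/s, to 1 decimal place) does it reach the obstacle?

111.4 ft/s × 0.3048 = 33.9547 m/s.
a = μg = 0.14 × 9.8 = 1.372 m/s².
Reaction distance = 33.9547 × 1.73 = 58.742 m.
Braking distance needed to stop: v²/(2a) = 1152.922 / 2.744 = 420.161 m, so total needed = 58.742 + 420.161 = 478.903 m > 396 m — it cannot stop.
Distance remaining when braking begins: 396 − 58.742 = 337.258 m.
v² = v₀² − 2a·d = 1152.922 − 2 × 1.372 × 337.258 = 227.486 m²/s².
v = √227.486 = 15.083 m/s.

No — it strikes the obstacle at 15.1 m/s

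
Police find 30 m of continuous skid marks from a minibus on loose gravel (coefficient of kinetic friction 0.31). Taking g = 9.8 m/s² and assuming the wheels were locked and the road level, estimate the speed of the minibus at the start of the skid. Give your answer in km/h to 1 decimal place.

Initial speed ≈ 48.6 km/h

Deceleration a = μg = 0.31 × 9.8 = 3.038 m/s².
v = √(2a·d) = √(2 × 3.038 × 30) = √182.280 = 13.5011 m/s.
= 13.5011 × 3.6 = 48.604 km/h.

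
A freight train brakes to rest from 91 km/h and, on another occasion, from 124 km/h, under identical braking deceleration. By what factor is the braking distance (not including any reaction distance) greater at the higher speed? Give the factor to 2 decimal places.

Factor ≈ 1.86

Braking distance d = v²/(2a), so with a fixed, d ∝ v².
Factor = (124/91)² = 1.3626² = 1.8567.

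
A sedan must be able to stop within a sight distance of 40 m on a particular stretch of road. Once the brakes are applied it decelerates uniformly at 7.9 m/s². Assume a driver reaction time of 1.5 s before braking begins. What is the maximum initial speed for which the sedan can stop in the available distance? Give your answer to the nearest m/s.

Stopping distance: v·t_r + v²/(2a) = 40 with t_r = 1.5 s and a = 7.900 m/s².
So v² + 23.700 v − 632.00 = 0.
Positive root: v = −a·t_r + √((a·t_r)² + 2a·d) = −11.850 + √(140.422 + 632.00) = 15.9425 m/s.

Maximum speed ≈ 16 m/s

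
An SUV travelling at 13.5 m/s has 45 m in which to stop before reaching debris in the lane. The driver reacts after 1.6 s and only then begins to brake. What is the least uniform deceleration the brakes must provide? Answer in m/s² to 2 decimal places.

Required deceleration ≈ 3.89 m/s²

Distance covered during reaction = 13.5000 × 1.6 = 21.600 m.
Distance available for braking: 45 − 21.600 = 23.400 m.
v² = 2a·d ⇒ a = v²/(2d) = 13.5000² / (2 × 23.400) = 182.250 / 46.800 = 3.8942 m/s².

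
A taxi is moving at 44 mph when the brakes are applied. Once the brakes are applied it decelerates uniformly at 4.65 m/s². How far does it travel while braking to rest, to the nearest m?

Braking distance ≈ 42 m

44 mph × 0.44704 = 19.6698 m/s.
Braking distance = v²/(2a) = 19.6698² / (2 × 4.650) = 386.901 / 9.300 = 41.602 m.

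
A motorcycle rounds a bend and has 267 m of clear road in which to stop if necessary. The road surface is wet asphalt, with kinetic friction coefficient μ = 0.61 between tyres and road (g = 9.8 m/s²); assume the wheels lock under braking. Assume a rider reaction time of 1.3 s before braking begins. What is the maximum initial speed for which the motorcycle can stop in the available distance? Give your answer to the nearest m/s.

Maximum speed ≈ 49 m/s

a = μg = 0.61 × 9.8 = 5.978 m/s².
Stopping distance: v·t_r + v²/(2a) = 267 with t_r = 1.3 s and a = 5.978 m/s².
So v² + 15.543 v − 3192.25 = 0.
Positive root: v = −a·t_r + √((a·t_r)² + 2a·d) = −7.771 + √(60.388 + 3192.25) = 49.2609 m/s.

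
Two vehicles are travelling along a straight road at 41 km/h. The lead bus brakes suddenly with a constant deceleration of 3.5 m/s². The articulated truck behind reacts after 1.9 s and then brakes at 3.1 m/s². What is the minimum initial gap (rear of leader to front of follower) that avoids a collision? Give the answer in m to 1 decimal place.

Minimum gap ≈ 24.0 m

41 km/h ÷ 3.6 = 11.3889 m/s.
Leader travels v²/(2a_L) = 129.707 / 7.000 = 18.530 m before stopping.
Follower covers v·t_r = 11.3889 × 1.9 = 21.639 m while reacting, then v²/(2a_F) = 129.707 / 6.200 = 20.920 m while braking, for a total of 21.639 + 20.920 = 42.559 m.
Since a_F ≤ a_L and the follower starts braking later, the follower is never slower than the leader, so the closest approach is when both have stopped.
Minimum gap = 42.559 − 18.530 = 24.029 m.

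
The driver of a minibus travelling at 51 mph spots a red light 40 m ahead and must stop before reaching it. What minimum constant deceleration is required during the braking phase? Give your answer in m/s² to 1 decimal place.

Required deceleration ≈ 6.5 m/s²

51 mph × 0.44704 = 22.7990 m/s.
v² = 2a·d ⇒ a = v²/(2d) = 22.7990² / (2 × 40.000) = 519.794 / 80.000 = 6.4974 m/s².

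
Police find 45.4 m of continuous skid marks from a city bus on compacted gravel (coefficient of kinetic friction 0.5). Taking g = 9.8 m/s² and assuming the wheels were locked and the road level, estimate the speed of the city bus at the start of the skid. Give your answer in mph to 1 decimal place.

Deceleration a = μg = 0.5 × 9.8 = 4.900 m/s².
v = √(2a·d) = √(2 × 4.900 × 45.4) = √444.920 = 21.0931 m/s.
= 21.0931 ÷ 0.44704 = 47.184 mph.

Initial speed ≈ 47.2 mph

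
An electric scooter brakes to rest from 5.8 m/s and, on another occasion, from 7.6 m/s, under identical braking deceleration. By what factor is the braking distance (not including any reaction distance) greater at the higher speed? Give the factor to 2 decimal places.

Factor ≈ 1.72

Braking distance d = v²/(2a), so with a fixed, d ∝ v².
Factor = (7.6/5.8)² = 1.3103² = 1.7169.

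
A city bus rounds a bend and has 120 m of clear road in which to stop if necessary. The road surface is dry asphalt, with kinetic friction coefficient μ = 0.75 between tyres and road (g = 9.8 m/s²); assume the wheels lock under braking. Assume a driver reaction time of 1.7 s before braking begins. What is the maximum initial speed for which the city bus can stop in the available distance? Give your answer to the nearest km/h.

a = μg = 0.75 × 9.8 = 7.350 m/s².
Stopping distance: v·t_r + v²/(2a) = 120 with t_r = 1.7 s and a = 7.350 m/s².
So v² + 24.990 v − 1764.00 = 0.
Positive root: v = −a·t_r + √((a·t_r)² + 2a·d) = −12.495 + √(156.125 + 1764.00) = 31.3242 m/s.
31.3242 m/s × 3.6 = 112.767 km/h.

Maximum speed ≈ 113 km/h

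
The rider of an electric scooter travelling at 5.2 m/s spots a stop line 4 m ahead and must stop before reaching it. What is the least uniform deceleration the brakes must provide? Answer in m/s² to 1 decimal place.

v² = 2a·d ⇒ a = v²/(2d) = 5.2000² / (2 × 4.000) = 27.040 / 8.000 = 3.3800 m/s².

Required deceleration ≈ 3.4 m/s²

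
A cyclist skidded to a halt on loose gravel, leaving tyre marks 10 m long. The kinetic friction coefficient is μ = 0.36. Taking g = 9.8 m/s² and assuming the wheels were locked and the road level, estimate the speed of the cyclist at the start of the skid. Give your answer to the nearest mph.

Deceleration a = μg = 0.36 × 9.8 = 3.528 m/s².
v = √(2a·d) = √(2 × 3.528 × 10) = √70.560 = 8.4000 m/s.
= 8.4000 ÷ 0.44704 = 18.790 mph.

Initial speed ≈ 19 mph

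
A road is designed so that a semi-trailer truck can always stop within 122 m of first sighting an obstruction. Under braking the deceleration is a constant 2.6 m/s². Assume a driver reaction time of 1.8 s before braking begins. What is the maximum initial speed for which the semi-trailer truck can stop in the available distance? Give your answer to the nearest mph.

Maximum speed ≈ 47 mph

Stopping distance: v·t_r + v²/(2a) = 122 with t_r = 1.8 s and a = 2.600 m/s².
So v² + 9.360 v − 634.40 = 0.
Positive root: v = −a·t_r + √((a·t_r)² + 2a·d) = −4.680 + √(21.902 + 634.40) = 20.9384 m/s.
20.9384 m/s ÷ 0.44704 = 46.838 mph.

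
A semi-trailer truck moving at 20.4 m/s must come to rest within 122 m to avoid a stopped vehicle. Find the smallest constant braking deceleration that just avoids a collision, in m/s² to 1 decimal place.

Required deceleration ≈ 1.7 m/s²

v² = 2a·d ⇒ a = v²/(2d) = 20.4000² / (2 × 122.000) = 416.160 / 244.000 = 1.7056 m/s².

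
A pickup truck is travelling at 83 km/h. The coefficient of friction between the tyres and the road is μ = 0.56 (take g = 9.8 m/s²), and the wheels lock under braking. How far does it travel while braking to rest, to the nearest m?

Braking distance ≈ 48 m

83 km/h ÷ 3.6 = 23.0556 m/s.
a = μg = 0.56 × 9.8 = 5.488 m/s².
Braking distance = v²/(2a) = 23.0556² / (2 × 5.488) = 531.561 / 10.976 = 48.429 m.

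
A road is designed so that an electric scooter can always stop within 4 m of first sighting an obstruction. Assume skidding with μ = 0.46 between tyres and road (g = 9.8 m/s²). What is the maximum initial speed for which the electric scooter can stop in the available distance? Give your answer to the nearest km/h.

Maximum speed ≈ 22 km/h

a = μg = 0.46 × 9.8 = 4.508 m/s².
v²/(2a) = d ⇒ v = √(2 × 4.508 × 4) = √36.06 = 6.0050 m/s.
6.0050 m/s × 3.6 = 21.618 km/h.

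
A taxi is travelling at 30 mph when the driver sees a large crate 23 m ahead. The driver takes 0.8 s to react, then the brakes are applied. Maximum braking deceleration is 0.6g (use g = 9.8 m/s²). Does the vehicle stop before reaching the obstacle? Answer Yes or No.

No

30 mph × 0.44704 = 13.4112 m/s.
a = 0.6 × 9.8 = 5.880 m/s².
Reaction distance = 13.4112 × 0.8 = 10.729 m.
Braking distance = v²/(2a) = 179.860 / 11.760 = 15.294 m.
Total stopping distance = 10.729 + 15.294 = 26.023 m, vs 23 m available — it cannot stop in time and overshoots by 26.023 − 23 = 3.023 m.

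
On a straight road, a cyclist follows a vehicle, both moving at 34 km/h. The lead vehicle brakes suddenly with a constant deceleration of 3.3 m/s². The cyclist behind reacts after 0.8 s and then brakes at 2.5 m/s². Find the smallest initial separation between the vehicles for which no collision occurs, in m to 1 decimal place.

34 km/h ÷ 3.6 = 9.4444 m/s.
Leader travels v²/(2a_L) = 89.197 / 6.600 = 13.515 m before stopping.
Follower covers v·t_r = 9.4444 × 0.8 = 7.556 m while reacting, then v²/(2a_F) = 89.197 / 5.000 = 17.839 m while braking, for a total of 7.556 + 17.839 = 25.395 m.
Since a_F ≤ a_L and the follower starts braking later, the follower is never slower than the leader, so the closest approach is when both have stopped.
Minimum gap = 25.395 − 13.515 = 11.880 m.

Minimum gap ≈ 11.9 m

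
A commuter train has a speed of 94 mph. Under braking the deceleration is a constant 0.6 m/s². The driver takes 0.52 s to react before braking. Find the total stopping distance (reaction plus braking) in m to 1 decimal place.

Total stopping distance ≈ 1493.4 m

94 mph × 0.44704 = 42.0218 m/s.
Reaction distance = v·t_r = 42.0218 × 0.52 = 21.851 m.
Braking distance = v²/(2a) = 42.0218² / (2 × 0.600) = 1765.832 / 1.200 = 1471.527 m.
Total = 21.851 + 1471.527 = 1493.378 m.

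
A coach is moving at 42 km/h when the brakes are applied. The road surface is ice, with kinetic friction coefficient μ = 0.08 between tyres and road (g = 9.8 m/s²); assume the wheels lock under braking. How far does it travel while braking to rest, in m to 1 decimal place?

Braking distance ≈ 86.8 m

42 km/h ÷ 3.6 = 11.6667 m/s.
a = μg = 0.08 × 9.8 = 0.784 m/s².
Braking distance = v²/(2a) = 11.6667² / (2 × 0.784) = 136.112 / 1.568 = 86.806 m.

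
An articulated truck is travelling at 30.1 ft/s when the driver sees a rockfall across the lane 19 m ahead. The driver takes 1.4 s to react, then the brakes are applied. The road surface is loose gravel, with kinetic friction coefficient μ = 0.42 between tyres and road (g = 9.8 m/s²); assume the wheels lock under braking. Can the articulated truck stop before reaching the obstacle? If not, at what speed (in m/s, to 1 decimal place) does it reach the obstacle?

30.1 ft/s × 0.3048 = 9.1745 m/s.
a = μg = 0.42 × 9.8 = 4.116 m/s².
Reaction distance = 9.1745 × 1.4 = 12.844 m.
Braking distance needed to stop: v²/(2a) = 84.171 / 8.232 = 10.225 m, so total needed = 12.844 + 10.225 = 23.069 m > 19 m — it cannot stop.
Distance remaining when braking begins: 19 − 12.844 = 6.156 m.
v² = v₀² − 2a·d = 84.171 − 2 × 4.116 × 6.156 = 33.495 m²/s².
v = √33.495 = 5.787 m/s.

No — it strikes the obstacle at 5.8 m/s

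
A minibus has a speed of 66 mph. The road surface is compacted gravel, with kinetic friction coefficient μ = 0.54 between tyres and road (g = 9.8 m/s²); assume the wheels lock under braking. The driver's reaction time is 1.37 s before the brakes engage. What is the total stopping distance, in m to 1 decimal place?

Total stopping distance ≈ 122.7 m

66 mph × 0.44704 = 29.5046 m/s.
a = μg = 0.54 × 9.8 = 5.292 m/s².
Reaction distance = v·t_r = 29.5046 × 1.37 = 40.421 m.
Braking distance = v²/(2a) = 29.5046² / (2 × 5.292) = 870.521 / 10.584 = 82.249 m.
Total = 40.421 + 82.249 = 122.670 m.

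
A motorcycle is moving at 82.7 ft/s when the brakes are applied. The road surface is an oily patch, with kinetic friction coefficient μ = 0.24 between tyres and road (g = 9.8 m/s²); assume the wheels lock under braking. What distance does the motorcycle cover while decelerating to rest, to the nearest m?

Braking distance ≈ 135 m

82.7 ft/s × 0.3048 = 25.2070 m/s.
a = μg = 0.24 × 9.8 = 2.352 m/s².
Braking distance = v²/(2a) = 25.2070² / (2 × 2.352) = 635.393 / 4.704 = 135.075 m.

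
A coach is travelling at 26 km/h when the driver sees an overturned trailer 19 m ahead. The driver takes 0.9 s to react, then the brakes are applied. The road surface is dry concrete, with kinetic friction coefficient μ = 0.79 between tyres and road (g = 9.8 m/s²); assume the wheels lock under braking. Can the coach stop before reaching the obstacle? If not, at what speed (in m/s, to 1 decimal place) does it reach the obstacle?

26 km/h ÷ 3.6 = 7.2222 m/s.
a = μg = 0.79 × 9.8 = 7.742 m/s².
Reaction distance = 7.2222 × 0.9 = 6.500 m.
Braking distance = v²/(2a) = 52.160 / 15.484 = 3.369 m.
Total stopping distance = 6.500 + 3.369 = 9.869 m, vs 19 m available — it stops with 19 − 9.869 = 9.131 m to spare.

Yes — it stops about 9.1 m short of the obstacle, so it never reaches it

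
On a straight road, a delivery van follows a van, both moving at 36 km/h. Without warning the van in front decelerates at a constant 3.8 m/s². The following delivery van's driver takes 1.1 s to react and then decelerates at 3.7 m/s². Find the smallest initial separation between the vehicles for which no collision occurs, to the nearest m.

36 km/h ÷ 3.6 = 10.0000 m/s.
Leader travels v²/(2a_L) = 100.000 / 7.600 = 13.158 m before stopping.
Follower covers v·t_r = 10.0000 × 1.1 = 11.000 m while reacting, then v²/(2a_F) = 100.000 / 7.400 = 13.514 m while braking, for a total of 11.000 + 13.514 = 24.514 m.
Since a_F ≤ a_L and the follower starts braking later, the follower is never slower than the leader, so the closest approach is when both have stopped.
Minimum gap = 24.514 − 13.158 = 11.356 m.

Minimum gap ≈ 11 m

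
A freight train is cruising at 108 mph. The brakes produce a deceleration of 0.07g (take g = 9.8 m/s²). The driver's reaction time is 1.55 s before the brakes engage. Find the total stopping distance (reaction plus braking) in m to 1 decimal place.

108 mph × 0.44704 = 48.2803 m/s.
a = 0.07 × 9.8 = 0.686 m/s².
Reaction distance = v·t_r = 48.2803 × 1.55 = 74.834 m.
Braking distance = v²/(2a) = 48.2803² / (2 × 0.686) = 2330.987 / 1.372 = 1698.970 m.
Total = 74.834 + 1698.970 = 1773.804 m.

Total stopping distance ≈ 1773.8 m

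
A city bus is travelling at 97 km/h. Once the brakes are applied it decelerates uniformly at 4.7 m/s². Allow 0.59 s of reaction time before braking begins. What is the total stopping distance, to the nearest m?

97 km/h ÷ 3.6 = 26.9444 m/s.
Reaction distance = v·t_r = 26.9444 × 0.59 = 15.897 m.
Braking distance = v²/(2a) = 26.9444² / (2 × 4.700) = 726.001 / 9.400 = 77.234 m.
Total = 15.897 + 77.234 = 93.131 m.

Total stopping distance ≈ 93 m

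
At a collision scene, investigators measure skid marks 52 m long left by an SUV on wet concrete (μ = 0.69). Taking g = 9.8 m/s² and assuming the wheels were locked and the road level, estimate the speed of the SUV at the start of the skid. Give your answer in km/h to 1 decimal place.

Deceleration a = μg = 0.69 × 9.8 = 6.762 m/s².
v = √(2a·d) = √(2 × 6.762 × 52) = √703.248 = 26.5188 m/s.
= 26.5188 × 3.6 = 95.468 km/h.

Initial speed ≈ 95.5 km/h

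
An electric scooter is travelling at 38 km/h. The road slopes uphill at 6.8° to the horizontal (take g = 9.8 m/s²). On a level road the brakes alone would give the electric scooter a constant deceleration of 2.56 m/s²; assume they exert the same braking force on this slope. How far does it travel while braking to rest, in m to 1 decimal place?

38 km/h ÷ 3.6 = 10.5556 m/s.
Gravity along the uphill slope adds to the braking deceleration: a_eff = 2.560 + 9.8·sin 6.8° = 2.560 + 1.160 = 3.720 m/s².
Braking distance = v²/(2a) = 10.5556² / (2 × 3.720) = 111.421 / 7.440 = 14.976 m.

Braking distance ≈ 15.0 m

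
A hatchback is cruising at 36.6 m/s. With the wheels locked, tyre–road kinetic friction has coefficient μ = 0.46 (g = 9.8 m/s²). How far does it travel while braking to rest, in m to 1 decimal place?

a = μg = 0.46 × 9.8 = 4.508 m/s².
Braking distance = v²/(2a) = 36.6000² / (2 × 4.508) = 1339.560 / 9.016 = 148.576 m.

Braking distance ≈ 148.6 m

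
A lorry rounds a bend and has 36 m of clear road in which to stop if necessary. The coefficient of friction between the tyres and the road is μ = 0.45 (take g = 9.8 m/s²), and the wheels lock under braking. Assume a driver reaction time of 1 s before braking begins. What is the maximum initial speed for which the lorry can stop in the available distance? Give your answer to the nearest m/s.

a = μg = 0.45 × 9.8 = 4.410 m/s².
Stopping distance: v·t_r + v²/(2a) = 36 with t_r = 1 s and a = 4.410 m/s².
So v² + 8.820 v − 317.52 = 0.
Positive root: v = −a·t_r + √((a·t_r)² + 2a·d) = −4.410 + √(19.448 + 317.52) = 13.9467 m/s.

Maximum speed ≈ 14 m/s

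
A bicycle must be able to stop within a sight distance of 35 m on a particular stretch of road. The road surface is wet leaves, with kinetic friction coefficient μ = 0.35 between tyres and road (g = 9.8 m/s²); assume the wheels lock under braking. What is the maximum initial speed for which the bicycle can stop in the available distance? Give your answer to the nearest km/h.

a = μg = 0.35 × 9.8 = 3.430 m/s².
v²/(2a) = d ⇒ v = √(2 × 3.430 × 35) = √240.10 = 15.4952 m/s.
15.4952 m/s × 3.6 = 55.783 km/h.

Maximum speed ≈ 56 km/h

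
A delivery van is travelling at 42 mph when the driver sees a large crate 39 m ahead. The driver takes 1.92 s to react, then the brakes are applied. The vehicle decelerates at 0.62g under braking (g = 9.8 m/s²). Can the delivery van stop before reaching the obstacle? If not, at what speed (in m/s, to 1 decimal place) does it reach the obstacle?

42 mph × 0.44704 = 18.7757 m/s.
a = 0.62 × 9.8 = 6.076 m/s².
Reaction distance = 18.7757 × 1.92 = 36.049 m.
Braking distance needed to stop: v²/(2a) = 352.527 / 12.152 = 29.010 m, so total needed = 36.049 + 29.010 = 65.059 m > 39 m — it cannot stop.
Distance remaining when braking begins: 39 − 36.049 = 2.951 m.
v² = v₀² − 2a·d = 352.527 − 2 × 6.076 × 2.951 = 316.666 m²/s².
v = √316.666 = 17.795 m/s.

No — it strikes the obstacle at 17.8 m/s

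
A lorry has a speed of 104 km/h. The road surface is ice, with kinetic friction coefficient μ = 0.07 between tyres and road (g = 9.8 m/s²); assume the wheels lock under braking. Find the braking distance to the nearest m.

Braking distance ≈ 608 m

104 km/h ÷ 3.6 = 28.8889 m/s.
a = μg = 0.07 × 9.8 = 0.686 m/s².
Braking distance = v²/(2a) = 28.8889² / (2 × 0.686) = 834.569 / 1.372 = 608.286 m.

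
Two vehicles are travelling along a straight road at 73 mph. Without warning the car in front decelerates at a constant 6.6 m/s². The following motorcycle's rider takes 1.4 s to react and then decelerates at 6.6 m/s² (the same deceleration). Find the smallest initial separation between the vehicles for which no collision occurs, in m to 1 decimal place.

Minimum gap ≈ 45.7 m

73 mph × 0.44704 = 32.6339 m/s.
Leader travels v²/(2a_L) = 1064.971 / 13.200 = 80.680 m before stopping.
Follower covers v·t_r = 32.6339 × 1.4 = 45.687 m while reacting, then v²/(2a_F) = 1064.971 / 13.200 = 80.680 m while braking, for a total of 45.687 + 80.680 = 126.367 m.
Since a_F ≤ a_L and the follower starts braking later, the follower is never slower than the leader, so the closest approach is when both have stopped.
Minimum gap = 126.367 − 80.680 = 45.687 m.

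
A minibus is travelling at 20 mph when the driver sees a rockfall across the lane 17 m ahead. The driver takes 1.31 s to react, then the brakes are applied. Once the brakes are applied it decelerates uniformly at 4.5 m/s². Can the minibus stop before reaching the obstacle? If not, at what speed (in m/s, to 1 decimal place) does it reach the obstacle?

No — it strikes the obstacle at 5.7 m/s

20 mph × 0.44704 = 8.9408 m/s.
Reaction distance = 8.9408 × 1.31 = 11.712 m.
Braking distance needed to stop: v²/(2a) = 79.938 / 9.000 = 8.882 m, so total needed = 11.712 + 8.882 = 20.594 m > 17 m — it cannot stop.
Distance remaining when braking begins: 17 − 11.712 = 5.288 m.
v² = v₀² − 2a·d = 79.938 − 2 × 4.500 × 5.288 = 32.346 m²/s².
v = √32.346 = 5.687 m/s.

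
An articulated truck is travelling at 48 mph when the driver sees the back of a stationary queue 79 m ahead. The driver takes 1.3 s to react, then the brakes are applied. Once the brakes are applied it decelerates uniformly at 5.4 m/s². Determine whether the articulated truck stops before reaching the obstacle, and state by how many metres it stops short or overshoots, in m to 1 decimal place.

Yes — it stops 8.5 m short of the obstacle

48 mph × 0.44704 = 21.4579 m/s.
Reaction distance = 21.4579 × 1.3 = 27.895 m.
Braking distance = v²/(2a) = 460.441 / 10.800 = 42.633 m.
Total stopping distance = 27.895 + 42.633 = 70.528 m, vs 79 m available — it stops with 79 − 70.528 = 8.472 m to spare.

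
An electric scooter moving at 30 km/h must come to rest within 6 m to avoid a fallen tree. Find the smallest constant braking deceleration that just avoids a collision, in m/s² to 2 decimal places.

30 km/h ÷ 3.6 = 8.3333 m/s.
v² = 2a·d ⇒ a = v²/(2d) = 8.3333² / (2 × 6.000) = 69.444 / 12.000 = 5.7870 m/s².

Required deceleration ≈ 5.79 m/s²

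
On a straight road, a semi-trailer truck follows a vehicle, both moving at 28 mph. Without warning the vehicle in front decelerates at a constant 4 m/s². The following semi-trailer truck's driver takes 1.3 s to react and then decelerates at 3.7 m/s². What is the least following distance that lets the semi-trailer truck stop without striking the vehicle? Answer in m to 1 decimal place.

Minimum gap ≈ 17.9 m

28 mph × 0.44704 = 12.5171 m/s.
Leader travels v²/(2a_L) = 156.678 / 8.000 = 19.585 m before stopping.
Follower covers v·t_r = 12.5171 × 1.3 = 16.272 m while reacting, then v²/(2a_F) = 156.678 / 7.400 = 21.173 m while braking, for a total of 16.272 + 21.173 = 37.445 m.
Since a_F ≤ a_L and the follower starts braking later, the follower is never slower than the leader, so the closest approach is when both have stopped.
Minimum gap = 37.445 − 19.585 = 17.860 m.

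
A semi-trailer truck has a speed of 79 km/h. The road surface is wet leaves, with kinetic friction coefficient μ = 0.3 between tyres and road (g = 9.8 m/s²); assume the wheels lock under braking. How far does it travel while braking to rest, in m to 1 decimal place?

Braking distance ≈ 81.9 m

79 km/h ÷ 3.6 = 21.9444 m/s.
a = μg = 0.3 × 9.8 = 2.940 m/s².
Braking distance = v²/(2a) = 21.9444² / (2 × 2.940) = 481.557 / 5.880 = 81.897 m.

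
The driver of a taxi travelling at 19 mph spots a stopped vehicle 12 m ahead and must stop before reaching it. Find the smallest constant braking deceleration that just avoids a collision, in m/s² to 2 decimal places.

19 mph × 0.44704 = 8.4938 m/s.
v² = 2a·d ⇒ a = v²/(2d) = 8.4938² / (2 × 12.000) = 72.145 / 24.000 = 3.0060 m/s².

Required deceleration ≈ 3.01 m/s²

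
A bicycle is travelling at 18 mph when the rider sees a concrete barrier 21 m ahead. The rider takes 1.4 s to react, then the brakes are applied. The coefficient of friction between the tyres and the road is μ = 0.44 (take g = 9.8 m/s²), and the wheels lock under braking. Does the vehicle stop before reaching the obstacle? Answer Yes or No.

18 mph × 0.44704 = 8.0467 m/s.
a = μg = 0.44 × 9.8 = 4.312 m/s².
Reaction distance = 8.0467 × 1.4 = 11.265 m.
Braking distance = v²/(2a) = 64.749 / 8.624 = 7.508 m.
Total stopping distance = 11.265 + 7.508 = 18.773 m, vs 21 m available — it stops with 21 − 18.773 = 2.227 m to spare.

Yes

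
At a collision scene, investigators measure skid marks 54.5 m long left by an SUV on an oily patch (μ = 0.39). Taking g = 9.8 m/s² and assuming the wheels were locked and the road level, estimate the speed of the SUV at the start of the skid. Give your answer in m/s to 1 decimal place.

Deceleration a = μg = 0.39 × 9.8 = 3.822 m/s².
v = √(2a·d) = √(2 × 3.822 × 54.5) = √416.598 = 20.4107 m/s.

Initial speed ≈ 20.4 m/s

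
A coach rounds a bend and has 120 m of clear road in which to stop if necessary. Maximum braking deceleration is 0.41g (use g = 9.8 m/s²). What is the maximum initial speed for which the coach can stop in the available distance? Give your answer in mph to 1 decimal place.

a = 0.41 × 9.8 = 4.018 m/s².
v²/(2a) = d ⇒ v = √(2 × 4.018 × 120) = √964.32 = 31.0535 m/s.
31.0535 m/s ÷ 0.44704 = 69.465 mph.

Maximum speed ≈ 69.5 mph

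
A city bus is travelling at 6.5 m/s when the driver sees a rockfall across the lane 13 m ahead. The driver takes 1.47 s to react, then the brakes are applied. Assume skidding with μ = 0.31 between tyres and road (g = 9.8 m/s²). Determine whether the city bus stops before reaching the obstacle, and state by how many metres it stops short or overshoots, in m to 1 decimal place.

No — it overshoots by 3.5 m

a = μg = 0.31 × 9.8 = 3.038 m/s².
Reaction distance = 6.5000 × 1.47 = 9.555 m.
Braking distance = v²/(2a) = 42.250 / 6.076 = 6.954 m.
Total stopping distance = 9.555 + 6.954 = 16.509 m, vs 13 m available — it cannot stop in time and overshoots by 16.509 − 13 = 3.509 m.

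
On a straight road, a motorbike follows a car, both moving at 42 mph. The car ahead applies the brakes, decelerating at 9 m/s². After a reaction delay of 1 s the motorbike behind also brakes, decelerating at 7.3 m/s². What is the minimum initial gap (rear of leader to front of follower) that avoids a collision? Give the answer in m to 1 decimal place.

Minimum gap ≈ 23.3 m

42 mph × 0.44704 = 18.7757 m/s.
Leader travels v²/(2a_L) = 352.527 / 18.000 = 19.585 m before stopping.
Follower covers v·t_r = 18.7757 × 1 = 18.776 m while reacting, then v²/(2a_F) = 352.527 / 14.600 = 24.146 m while braking, for a total of 18.776 + 24.146 = 42.922 m.
Since a_F ≤ a_L and the follower starts braking later, the follower is never slower than the leader, so the closest approach is when both have stopped.
Minimum gap = 42.922 − 19.585 = 23.337 m.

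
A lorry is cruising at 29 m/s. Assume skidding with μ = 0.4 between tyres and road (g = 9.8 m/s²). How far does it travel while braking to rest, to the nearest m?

Braking distance ≈ 107 m

a = μg = 0.4 × 9.8 = 3.920 m/s².
Braking distance = v²/(2a) = 29.0000² / (2 × 3.920) = 841.000 / 7.840 = 107.270 m.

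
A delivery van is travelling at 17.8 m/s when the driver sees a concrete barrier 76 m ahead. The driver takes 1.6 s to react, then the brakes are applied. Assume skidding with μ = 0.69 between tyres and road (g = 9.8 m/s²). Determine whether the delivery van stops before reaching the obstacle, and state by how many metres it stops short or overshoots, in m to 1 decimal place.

Yes — it stops 24.1 m short of the obstacle

a = μg = 0.69 × 9.8 = 6.762 m/s².
Reaction distance = 17.8000 × 1.6 = 28.480 m.
Braking distance = v²/(2a) = 316.840 / 13.524 = 23.428 m.
Total stopping distance = 28.480 + 23.428 = 51.908 m, vs 76 m available — it stops with 76 − 51.908 = 24.092 m to spare.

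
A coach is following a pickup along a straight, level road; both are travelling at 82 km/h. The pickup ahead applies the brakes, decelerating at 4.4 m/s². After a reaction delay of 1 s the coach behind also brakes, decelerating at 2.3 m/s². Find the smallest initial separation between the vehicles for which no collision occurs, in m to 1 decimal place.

82 km/h ÷ 3.6 = 22.7778 m/s.
Leader travels v²/(2a_L) = 518.828 / 8.800 = 58.958 m before stopping.
Follower covers v·t_r = 22.7778 × 1 = 22.778 m while reacting, then v²/(2a_F) = 518.828 / 4.600 = 112.789 m while braking, for a total of 22.778 + 112.789 = 135.567 m.
Since a_F ≤ a_L and the follower starts braking later, the follower is never slower than the leader, so the closest approach is when both have stopped.
Minimum gap = 135.567 − 58.958 = 76.609 m.

Minimum gap ≈ 76.6 m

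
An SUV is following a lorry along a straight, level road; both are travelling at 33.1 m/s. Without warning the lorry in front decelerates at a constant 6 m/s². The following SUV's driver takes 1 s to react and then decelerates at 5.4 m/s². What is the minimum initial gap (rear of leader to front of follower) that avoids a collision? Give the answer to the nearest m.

Leader travels v²/(2a_L) = 1095.610 / 12.000 = 91.301 m before stopping.
Follower covers v·t_r = 33.1000 × 1 = 33.100 m while reacting, then v²/(2a_F) = 1095.610 / 10.800 = 101.445 m while braking, for a total of 33.100 + 101.445 = 134.545 m.
Since a_F ≤ a_L and the follower starts braking later, the follower is never slower than the leader, so the closest approach is when both have stopped.
Minimum gap = 134.545 − 91.301 = 43.244 m.

Minimum gap ≈ 43 m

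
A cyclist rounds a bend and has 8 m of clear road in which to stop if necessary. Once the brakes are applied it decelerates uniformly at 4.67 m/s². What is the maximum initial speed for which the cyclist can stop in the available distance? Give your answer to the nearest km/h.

v²/(2a) = d ⇒ v = √(2 × 4.670 × 8) = √74.72 = 8.6441 m/s.
8.6441 m/s × 3.6 = 31.119 km/h.

Maximum speed ≈ 31 km/h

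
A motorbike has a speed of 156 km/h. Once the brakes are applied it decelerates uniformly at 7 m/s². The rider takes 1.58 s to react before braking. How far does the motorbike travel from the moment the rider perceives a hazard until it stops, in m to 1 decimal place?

Total stopping distance ≈ 202.6 m

156 km/h ÷ 3.6 = 43.3333 m/s.
Reaction distance = v·t_r = 43.3333 × 1.58 = 68.467 m.
Braking distance = v²/(2a) = 43.3333² / (2 × 7.000) = 1877.775 / 14.000 = 134.127 m.
Total = 68.467 + 134.127 = 202.594 m.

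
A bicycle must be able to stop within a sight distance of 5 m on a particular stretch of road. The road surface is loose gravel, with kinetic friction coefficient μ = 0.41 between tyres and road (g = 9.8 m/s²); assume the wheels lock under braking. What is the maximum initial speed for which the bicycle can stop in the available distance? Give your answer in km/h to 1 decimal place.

Maximum speed ≈ 22.8 km/h

a = μg = 0.41 × 9.8 = 4.018 m/s².
v²/(2a) = d ⇒ v = √(2 × 4.018 × 5) = √40.18 = 6.3388 m/s.
6.3388 m/s × 3.6 = 22.820 km/h.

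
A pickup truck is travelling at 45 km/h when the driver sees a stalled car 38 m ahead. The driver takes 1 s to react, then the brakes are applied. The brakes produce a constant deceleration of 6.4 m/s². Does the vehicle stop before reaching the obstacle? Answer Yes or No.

45 km/h ÷ 3.6 = 12.5000 m/s.
Reaction distance = 12.5000 × 1 = 12.500 m.
Braking distance = v²/(2a) = 156.250 / 12.800 = 12.207 m.
Total stopping distance = 12.500 + 12.207 = 24.707 m, vs 38 m available — it stops with 38 − 24.707 = 13.293 m to spare.

Yes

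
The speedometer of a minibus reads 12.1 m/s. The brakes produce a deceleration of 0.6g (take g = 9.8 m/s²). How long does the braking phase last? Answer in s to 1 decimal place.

Braking time ≈ 2.1 s

a = 0.6 × 9.8 = 5.880 m/s².
Braking time = v/a = 12.1000 / 5.880 = 2.058 s.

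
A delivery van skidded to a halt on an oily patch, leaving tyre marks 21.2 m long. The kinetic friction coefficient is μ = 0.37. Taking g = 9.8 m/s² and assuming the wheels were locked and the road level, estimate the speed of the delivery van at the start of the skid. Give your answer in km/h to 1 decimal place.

Initial speed ≈ 44.6 km/h

Deceleration a = μg = 0.37 × 9.8 = 3.626 m/s².
v = √(2a·d) = √(2 × 3.626 × 21.2) = √153.742 = 12.3993 m/s.
= 12.3993 × 3.6 = 44.637 km/h.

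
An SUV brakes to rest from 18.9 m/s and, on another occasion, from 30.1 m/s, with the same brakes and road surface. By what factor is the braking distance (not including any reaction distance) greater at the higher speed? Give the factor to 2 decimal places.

Braking distance d = v²/(2a), so with a fixed, d ∝ v².
Factor = (30.1/18.9)² = 1.5926² = 2.5364.

Factor ≈ 2.54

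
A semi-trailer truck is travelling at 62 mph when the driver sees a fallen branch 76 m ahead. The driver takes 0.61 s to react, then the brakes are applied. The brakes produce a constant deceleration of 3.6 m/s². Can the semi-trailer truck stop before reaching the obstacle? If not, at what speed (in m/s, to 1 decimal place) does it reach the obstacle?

No — it strikes the obstacle at 18.5 m/s

62 mph × 0.44704 = 27.7165 m/s.
Reaction distance = 27.7165 × 0.61 = 16.907 m.
Braking distance needed to stop: v²/(2a) = 768.204 / 7.200 = 106.695 m, so total needed = 16.907 + 106.695 = 123.602 m > 76 m — it cannot stop.
Distance remaining when braking begins: 76 − 16.907 = 59.093 m.
v² = v₀² − 2a·d = 768.204 − 2 × 3.600 × 59.093 = 342.734 m²/s².
v = √342.734 = 18.513 m/s.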